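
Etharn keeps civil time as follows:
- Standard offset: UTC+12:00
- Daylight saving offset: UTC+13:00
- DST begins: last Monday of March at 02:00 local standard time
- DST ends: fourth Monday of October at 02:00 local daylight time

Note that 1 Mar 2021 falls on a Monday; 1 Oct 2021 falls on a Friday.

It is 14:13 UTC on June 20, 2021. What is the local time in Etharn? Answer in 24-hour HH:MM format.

03:13

1 March 2021 is a Monday, so Mondays fall on 1, 8, 15, 22, 29; the last is March 29.
1 October 2021 is a Friday, so the first Monday is October 4 and the fourth is October 25.
At the standard offset (UTC+12:00), 14:13 UTC + 12h = 02:13 Etharn standard time (rolling into the next day, 21 June 2021).
The standard-time date in Etharn, June 21, 2021, lies within the daylight-saving period (29 March – 25 October), so Etharn is on daylight time, UTC+13:00.
14:13 UTC + 13h = 03:13 local (rolling into the next day, 21 June 2021).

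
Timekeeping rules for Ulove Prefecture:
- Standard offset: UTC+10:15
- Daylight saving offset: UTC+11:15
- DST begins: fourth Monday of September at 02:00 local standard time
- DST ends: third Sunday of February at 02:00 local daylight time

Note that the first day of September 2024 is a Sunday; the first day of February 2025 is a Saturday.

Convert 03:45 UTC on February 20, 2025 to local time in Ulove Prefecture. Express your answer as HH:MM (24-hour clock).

1 September 2024 is a Sunday, so the first Monday is September 2 and the fourth is September 23.
1 February 2025 is a Saturday, so the first Sunday is February 2 and the third is February 16.
At the standard offset (UTC+10:15), 03:45 UTC + 10h15m = 14:00 Ulove Prefecture standard time.
The standard-time date in Ulove Prefecture, February 20, 2025, does not fall between 23 September 2024 and 16 February 2025, so daylight saving is not in effect and Ulove Prefecture is at UTC+10:15.
03:45 UTC + 10h15m = 14:00 local.

14:00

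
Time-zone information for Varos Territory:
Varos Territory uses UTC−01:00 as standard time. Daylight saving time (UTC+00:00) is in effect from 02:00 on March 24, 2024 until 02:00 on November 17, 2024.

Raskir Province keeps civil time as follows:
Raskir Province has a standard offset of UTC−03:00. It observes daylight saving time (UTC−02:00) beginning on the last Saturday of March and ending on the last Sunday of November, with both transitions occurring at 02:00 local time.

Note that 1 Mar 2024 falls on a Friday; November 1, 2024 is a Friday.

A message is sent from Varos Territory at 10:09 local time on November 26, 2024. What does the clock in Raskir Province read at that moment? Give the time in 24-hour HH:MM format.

08:09

November 26, 2024 is outside the daylight-saving period (24 March – 17 November), so Varos Territory is on standard time, UTC−01:00.
10:09 Varos Territory + 1h = 11:09 UTC.
1 March 2024 is a Friday, so Saturdays fall on 2, 9, 16, 23, 30; the last is March 30.
1 November 2024 is a Friday, so Sundays fall on 3, 10, 17, 24; the last is November 24.
At the standard offset (UTC−03:00), 11:09 UTC − 3h = 08:09 Raskir Province standard time.
The standard-time date in Raskir Province, November 26, 2024, is outside the daylight-saving period (30 March – 24 November), so Raskir Province is on standard time, UTC−03:00.
11:09 UTC − 3h = 08:09 Raskir Province.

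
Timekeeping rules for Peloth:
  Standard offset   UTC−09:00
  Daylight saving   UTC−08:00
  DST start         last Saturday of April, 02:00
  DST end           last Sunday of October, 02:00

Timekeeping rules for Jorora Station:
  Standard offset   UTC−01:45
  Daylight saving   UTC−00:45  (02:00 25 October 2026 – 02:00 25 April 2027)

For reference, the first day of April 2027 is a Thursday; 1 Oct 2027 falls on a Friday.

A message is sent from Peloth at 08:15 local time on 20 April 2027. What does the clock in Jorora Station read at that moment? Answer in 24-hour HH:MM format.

16:30

1 April 2027 is a Thursday, so Saturdays fall on 3, 10, 17, 24; the last is April 24.
1 October 2027 is a Friday, so Sundays fall on 3, 10, 17, 24, 31; the last is October 31.
20 April 2027 does not fall between 24 April and 31 October, so daylight saving is not in effect and Peloth is at UTC−09:00.
08:15 Peloth + 9h = 17:15 UTC.
At the standard offset (UTC−01:45), 17:15 UTC − 1h45m = 15:30 Jorora Station standard time.
Daylight saving runs 25 October 2026 – 25 April 2027; the standard-time date in Jorora Station, 20 April 2027, is inside that window, so Jorora Station is at UTC−00:45.
17:15 UTC − 0h45m = 16:30 Jorora Station.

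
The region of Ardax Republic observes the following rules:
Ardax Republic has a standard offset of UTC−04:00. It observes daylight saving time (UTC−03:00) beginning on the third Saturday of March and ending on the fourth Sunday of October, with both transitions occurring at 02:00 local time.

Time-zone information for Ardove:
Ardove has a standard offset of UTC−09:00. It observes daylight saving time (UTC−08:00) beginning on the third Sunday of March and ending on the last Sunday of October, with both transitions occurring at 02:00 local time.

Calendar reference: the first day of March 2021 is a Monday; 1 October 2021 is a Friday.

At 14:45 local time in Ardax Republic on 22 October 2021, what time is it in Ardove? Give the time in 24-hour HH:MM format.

1 March 2021 is a Monday, so the first Saturday is March 6 and the third is March 20.
1 October 2021 is a Friday, so the first Sunday is October 3 and the fourth is October 24.
Daylight saving runs 20 March – 24 October; 22 October 2021 is inside that window, so Ardax Republic is at UTC−03:00.
14:45 Ardax Republic + 3h = 17:45 UTC.
1 March 2021 is a Monday, so the first Sunday is March 7 and the third is March 21.
1 October 2021 is a Friday, so Sundays fall on 3, 10, 17, 24, 31; the last is October 31.
At the standard offset (UTC−09:00), 17:45 UTC − 9h = 08:45 Ardove standard time.
The standard-time date in Ardove, 22 October 2021, lies within the daylight-saving period (21 March – 31 October), so Ardove is on daylight time, UTC−08:00.
17:45 UTC − 8h = 09:45 Ardove.

09:45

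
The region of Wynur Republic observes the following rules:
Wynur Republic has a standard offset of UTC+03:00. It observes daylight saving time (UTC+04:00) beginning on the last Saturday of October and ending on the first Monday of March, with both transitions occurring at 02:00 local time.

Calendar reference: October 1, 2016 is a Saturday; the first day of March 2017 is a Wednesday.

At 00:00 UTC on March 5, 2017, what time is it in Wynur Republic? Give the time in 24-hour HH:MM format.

1 October 2016 is a Saturday, so Saturdays fall on 1, 8, 15, 22, 29; the last is October 29.
1 March 2017 is a Wednesday, so the first Monday is March 6.
At the standard offset (UTC+03:00), 00:00 UTC + 3h = 03:00 Wynur Republic standard time.
Daylight saving runs 29 October 2016 – 6 March 2017; the standard-time date in Wynur Republic, March 5, 2017, is inside that window, so Wynur Republic is at UTC+04:00.
00:00 UTC + 4h = 04:00 local.

04:00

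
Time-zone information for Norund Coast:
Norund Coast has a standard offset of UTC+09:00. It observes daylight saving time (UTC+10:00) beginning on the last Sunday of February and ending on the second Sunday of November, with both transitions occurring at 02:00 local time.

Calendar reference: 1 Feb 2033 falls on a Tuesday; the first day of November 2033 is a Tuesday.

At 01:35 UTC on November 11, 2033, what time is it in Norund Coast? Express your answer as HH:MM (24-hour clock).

11:35

1 February 2033 is a Tuesday, so Sundays fall on 6, 13, 20, 27; the last is February 27.
1 November 2033 is a Tuesday, so the first Sunday is November 6 and the second is November 13.
At the standard offset (UTC+09:00), 01:35 UTC + 9h = 10:35 Norund Coast standard time.
Daylight saving runs 27 February – 13 November; the standard-time date in Norund Coast, November 11, 2033, is inside that window, so Norund Coast is at UTC+10:00.
01:35 UTC + 10h = 11:35 local.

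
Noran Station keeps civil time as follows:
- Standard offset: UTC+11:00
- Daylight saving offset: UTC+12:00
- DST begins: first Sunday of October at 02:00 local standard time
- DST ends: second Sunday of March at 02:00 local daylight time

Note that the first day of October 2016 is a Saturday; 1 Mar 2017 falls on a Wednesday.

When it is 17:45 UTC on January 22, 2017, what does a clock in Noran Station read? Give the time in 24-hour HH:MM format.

05:45

1 October 2016 is a Saturday, so the first Sunday is October 2.
1 March 2017 is a Wednesday, so the first Sunday is March 5 and the second is March 12.
At the standard offset (UTC+11:00), 17:45 UTC + 11h = 04:45 Noran Station standard time (rolling into the next day, 23 January 2017).
The standard-time date in Noran Station, January 23, 2017, lies within the daylight-saving period (2 October 2016 – 12 March 2017), so Noran Station is on daylight time, UTC+12:00.
17:45 UTC + 12h = 05:45 local (rolling into the next day, 23 January 2017).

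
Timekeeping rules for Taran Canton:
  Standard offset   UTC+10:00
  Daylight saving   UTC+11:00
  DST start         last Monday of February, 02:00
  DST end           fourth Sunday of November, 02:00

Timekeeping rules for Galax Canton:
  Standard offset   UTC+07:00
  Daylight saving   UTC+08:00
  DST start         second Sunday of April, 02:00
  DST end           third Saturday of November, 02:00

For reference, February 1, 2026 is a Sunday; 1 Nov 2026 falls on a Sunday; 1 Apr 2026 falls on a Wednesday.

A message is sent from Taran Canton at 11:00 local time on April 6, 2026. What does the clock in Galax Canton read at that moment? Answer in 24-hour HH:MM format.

1 February 2026 is a Sunday, so Mondays fall on 2, 9, 16, 23; the last is February 23.
1 November 2026 is a Sunday, so the first Sunday is November 1 and the fourth is November 22.
Daylight saving runs 23 February – 22 November; April 6, 2026 is inside that window, so Taran Canton is at UTC+11:00.
11:00 Taran Canton − 11h = 00:00 UTC.
1 April 2026 is a Wednesday, so the first Sunday is April 5 and the second is April 12.
1 November 2026 is a Sunday, so the first Saturday is November 7 and the third is November 21.
At the standard offset (UTC+07:00), 00:00 UTC + 7h = 07:00 Galax Canton standard time.
The standard-time date in Galax Canton, April 6, 2026, does not fall between 12 April and 21 November, so daylight saving is not in effect and Galax Canton is at UTC+07:00.
00:00 UTC + 7h = 07:00 Galax Canton.

07:00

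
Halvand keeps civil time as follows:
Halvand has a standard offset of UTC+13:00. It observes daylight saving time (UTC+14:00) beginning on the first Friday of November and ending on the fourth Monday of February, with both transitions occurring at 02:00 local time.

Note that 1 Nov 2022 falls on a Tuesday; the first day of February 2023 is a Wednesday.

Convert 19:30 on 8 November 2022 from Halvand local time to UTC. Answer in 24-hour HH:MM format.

1 November 2022 is a Tuesday, so the first Friday is November 4.
1 February 2023 is a Wednesday, so the first Monday is February 6 and the fourth is February 27.
8 November 2022 falls between 4 November 2022 and 27 February 2023, so daylight saving is in effect and Halvand is at UTC+14:00.
19:30 local − 14h = 05:30 UTC.

05:30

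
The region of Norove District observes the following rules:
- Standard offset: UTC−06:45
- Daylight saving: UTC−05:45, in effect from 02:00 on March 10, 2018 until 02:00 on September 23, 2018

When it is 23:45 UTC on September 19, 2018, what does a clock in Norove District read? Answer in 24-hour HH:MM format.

At the standard offset (UTC−06:45), 23:45 UTC − 6h45m = 17:00 Norove District standard time.
The standard-time date in Norove District, September 19, 2018, lies within the daylight-saving period (10 March – 23 September), so Norove District is on daylight time, UTC−05:45.
23:45 UTC − 5h45m = 18:00 local.

18:00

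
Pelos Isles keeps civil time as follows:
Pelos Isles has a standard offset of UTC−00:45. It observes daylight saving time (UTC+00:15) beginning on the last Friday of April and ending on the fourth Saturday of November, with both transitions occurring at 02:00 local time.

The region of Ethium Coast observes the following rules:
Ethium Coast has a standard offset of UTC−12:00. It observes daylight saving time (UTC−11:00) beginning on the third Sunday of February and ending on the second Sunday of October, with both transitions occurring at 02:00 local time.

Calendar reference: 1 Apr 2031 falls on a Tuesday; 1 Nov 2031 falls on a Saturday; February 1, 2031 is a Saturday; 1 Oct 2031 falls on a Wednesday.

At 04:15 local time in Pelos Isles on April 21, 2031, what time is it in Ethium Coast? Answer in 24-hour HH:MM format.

18:00

1 April 2031 is a Tuesday, so Fridays fall on 4, 11, 18, 25; the last is April 25.
1 November 2031 is a Saturday, so the first Saturday is November 1 and the fourth is November 22.
April 21, 2031 does not fall between 25 April and 22 November, so daylight saving is not in effect and Pelos Isles is at UTC−00:45.
04:15 Pelos Isles + 0h45m = 05:00 UTC.
1 February 2031 is a Saturday, so the first Sunday is February 2 and the third is February 16.
1 October 2031 is a Wednesday, so the first Sunday is October 5 and the second is October 12.
At the standard offset (UTC−12:00), 05:00 UTC − 12h = 17:00 Ethium Coast standard time (rolling into the previous day, 20 April 2031).
Daylight saving runs 16 February – 12 October; the standard-time date in Ethium Coast, April 20, 2031, is inside that window, so Ethium Coast is at UTC−11:00.
05:00 UTC − 11h = 18:00 Ethium Coast (rolling into the previous day, 20 April 2031).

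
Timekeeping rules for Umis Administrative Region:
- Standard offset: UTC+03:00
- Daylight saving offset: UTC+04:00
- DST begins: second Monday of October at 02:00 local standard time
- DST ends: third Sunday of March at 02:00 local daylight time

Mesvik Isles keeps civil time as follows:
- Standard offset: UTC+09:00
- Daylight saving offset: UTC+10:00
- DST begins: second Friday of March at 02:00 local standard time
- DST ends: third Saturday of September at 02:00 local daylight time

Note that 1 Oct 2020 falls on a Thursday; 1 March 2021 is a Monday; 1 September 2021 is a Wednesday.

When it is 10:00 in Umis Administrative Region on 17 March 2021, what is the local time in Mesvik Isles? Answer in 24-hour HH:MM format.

1 October 2020 is a Thursday, so the first Monday is October 5 and the second is October 12.
1 March 2021 is a Monday, so the first Sunday is March 7 and the third is March 21.
Daylight saving runs 12 October 2020 – 21 March 2021; 17 March 2021 is inside that window, so Umis Administrative Region is at UTC+04:00.
10:00 Umis Administrative Region − 4h = 06:00 UTC.
1 March 2021 is a Monday, so the first Friday is March 5 and the second is March 12.
1 September 2021 is a Wednesday, so the first Saturday is September 4 and the third is September 18.
At the standard offset (UTC+09:00), 06:00 UTC + 9h = 15:00 Mesvik Isles standard time.
The standard-time date in Mesvik Isles, 17 March 2021, falls between 12 March and 18 September, so daylight saving is in effect and Mesvik Isles is at UTC+10:00.
06:00 UTC + 10h = 16:00 Mesvik Isles.

16:00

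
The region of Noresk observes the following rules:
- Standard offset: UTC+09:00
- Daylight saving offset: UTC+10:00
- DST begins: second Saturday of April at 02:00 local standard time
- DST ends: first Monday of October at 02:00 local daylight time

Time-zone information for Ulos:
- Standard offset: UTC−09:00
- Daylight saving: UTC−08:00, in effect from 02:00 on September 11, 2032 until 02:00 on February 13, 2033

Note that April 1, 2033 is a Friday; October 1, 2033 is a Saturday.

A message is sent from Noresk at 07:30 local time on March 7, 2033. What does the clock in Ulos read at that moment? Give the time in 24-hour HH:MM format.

1 April 2033 is a Friday, so the first Saturday is April 2 and the second is April 9.
1 October 2033 is a Saturday, so the first Monday is October 3.
March 7, 2033 is outside the daylight-saving period (9 April – 3 October), so Noresk is on standard time, UTC+09:00.
07:30 Noresk − 9h = 22:30 UTC (rolling into the previous day, 6 March 2033).
At the standard offset (UTC−09:00), 22:30 UTC − 9h = 13:30 Ulos standard time.
The standard-time date in Ulos, March 6, 2033, does not fall between 11 September 2032 and 13 February 2033, so daylight saving is not in effect and Ulos is at UTC−09:00.
22:30 UTC − 9h = 13:30 Ulos.

13:30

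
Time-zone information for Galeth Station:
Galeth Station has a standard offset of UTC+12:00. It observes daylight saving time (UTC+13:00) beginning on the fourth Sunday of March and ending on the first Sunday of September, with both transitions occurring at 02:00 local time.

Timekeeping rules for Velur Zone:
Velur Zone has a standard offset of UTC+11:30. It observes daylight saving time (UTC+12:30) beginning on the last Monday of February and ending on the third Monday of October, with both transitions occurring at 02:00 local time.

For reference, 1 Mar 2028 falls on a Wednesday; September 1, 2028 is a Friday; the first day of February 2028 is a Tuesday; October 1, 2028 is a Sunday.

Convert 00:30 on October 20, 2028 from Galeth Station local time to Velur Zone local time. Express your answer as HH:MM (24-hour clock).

1 March 2028 is a Wednesday, so the first Sunday is March 5 and the fourth is March 26.
1 September 2028 is a Friday, so the first Sunday is September 3.
October 20, 2028 does not fall between 26 March and 3 September, so daylight saving is not in effect and Galeth Station is at UTC+12:00.
00:30 Galeth Station − 12h = 12:30 UTC (rolling into the previous day, 19 October 2028).
1 February 2028 is a Tuesday, so Mondays fall on 7, 14, 21, 28; the last is February 28.
1 October 2028 is a Sunday, so the first Monday is October 2 and the third is October 16.
At the standard offset (UTC+11:30), 12:30 UTC + 11h30m = 00:00 Velur Zone standard time (rolling into the next day, 20 October 2028).
The standard-time date in Velur Zone, October 20, 2028, does not fall between 28 February and 16 October, so daylight saving is not in effect and Velur Zone is at UTC+11:30.
12:30 UTC + 11h30m = 00:00 Velur Zone (rolling into the next day, 20 October 2028).

00:00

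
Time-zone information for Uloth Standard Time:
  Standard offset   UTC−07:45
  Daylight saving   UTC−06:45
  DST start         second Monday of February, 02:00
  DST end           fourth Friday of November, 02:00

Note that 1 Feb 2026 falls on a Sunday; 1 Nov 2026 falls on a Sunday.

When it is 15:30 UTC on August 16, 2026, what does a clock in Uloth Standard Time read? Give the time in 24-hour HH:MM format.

1 February 2026 is a Sunday, so the first Monday is February 2 and the second is February 9.
1 November 2026 is a Sunday, so the first Friday is November 6 and the fourth is November 27.
At the standard offset (UTC−07:45), 15:30 UTC − 7h45m = 07:45 Uloth Standard Time standard time.
The standard-time date in Uloth Standard Time, August 16, 2026, lies within the daylight-saving period (9 February – 27 November), so Uloth Standard Time is on daylight time, UTC−06:45.
15:30 UTC − 6h45m = 08:45 local.

08:45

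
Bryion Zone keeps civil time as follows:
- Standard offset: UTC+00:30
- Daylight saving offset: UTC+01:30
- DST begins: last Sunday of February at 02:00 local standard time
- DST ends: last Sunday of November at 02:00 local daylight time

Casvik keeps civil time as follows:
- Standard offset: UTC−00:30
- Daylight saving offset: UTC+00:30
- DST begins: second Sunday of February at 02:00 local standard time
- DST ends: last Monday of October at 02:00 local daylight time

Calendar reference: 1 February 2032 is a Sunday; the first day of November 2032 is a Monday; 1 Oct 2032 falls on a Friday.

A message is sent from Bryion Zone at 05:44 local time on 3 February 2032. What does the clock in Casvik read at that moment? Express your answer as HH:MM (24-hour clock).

1 February 2032 is a Sunday, so Sundays fall on 1, 8, 15, 22, 29; the last is February 29.
1 November 2032 is a Monday, so Sundays fall on 7, 14, 21, 28; the last is November 28.
3 February 2032 is outside the daylight-saving period (29 February – 28 November), so Bryion Zone is on standard time, UTC+00:30.
05:44 Bryion Zone − 0h30m = 05:14 UTC.
1 February 2032 is a Sunday, so the first Sunday is February 1 and the second is February 8.
1 October 2032 is a Friday, so Mondays fall on 4, 11, 18, 25; the last is October 25.
At the standard offset (UTC−00:30), 05:14 UTC − 0h30m = 04:44 Casvik standard time.
The standard-time date in Casvik, 3 February 2032, is outside the daylight-saving period (8 February – 25 October), so Casvik is on standard time, UTC−00:30.
05:14 UTC − 0h30m = 04:44 Casvik.

04:44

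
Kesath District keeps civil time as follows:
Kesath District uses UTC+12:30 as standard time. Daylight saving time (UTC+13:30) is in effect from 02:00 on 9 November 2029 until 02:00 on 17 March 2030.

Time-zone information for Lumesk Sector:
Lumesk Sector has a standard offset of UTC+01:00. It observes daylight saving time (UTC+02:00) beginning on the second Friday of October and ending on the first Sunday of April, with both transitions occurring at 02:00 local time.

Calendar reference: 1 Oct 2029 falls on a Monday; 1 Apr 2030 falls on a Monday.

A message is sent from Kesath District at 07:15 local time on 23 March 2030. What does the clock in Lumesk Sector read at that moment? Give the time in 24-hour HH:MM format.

20:45

23 March 2030 is outside the daylight-saving period (9 November 2029 – 17 March 2030), so Kesath District is on standard time, UTC+12:30.
07:15 Kesath District − 12h30m = 18:45 UTC (rolling into the previous day, 22 March 2030).
1 October 2029 is a Monday, so the first Friday is October 5 and the second is October 12.
1 April 2030 is a Monday, so the first Sunday is April 7.
At the standard offset (UTC+01:00), 18:45 UTC + 1h = 19:45 Lumesk Sector standard time.
The standard-time date in Lumesk Sector, 22 March 2030, lies within the daylight-saving period (12 October 2029 – 7 April 2030), so Lumesk Sector is on daylight time, UTC+02:00.
18:45 UTC + 2h = 20:45 Lumesk Sector.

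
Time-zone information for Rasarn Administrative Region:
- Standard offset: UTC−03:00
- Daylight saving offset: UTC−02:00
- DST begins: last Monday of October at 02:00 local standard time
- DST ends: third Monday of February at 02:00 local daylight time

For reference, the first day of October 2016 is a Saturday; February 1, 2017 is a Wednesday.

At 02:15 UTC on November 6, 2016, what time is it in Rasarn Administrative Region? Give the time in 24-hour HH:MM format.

1 October 2016 is a Saturday, so Mondays fall on 3, 10, 17, 24, 31; the last is October 31.
1 February 2017 is a Wednesday, so the first Monday is February 6 and the third is February 20.
At the standard offset (UTC−03:00), 02:15 UTC − 3h = 23:15 Rasarn Administrative Region standard time (rolling into the previous day, 5 November 2016).
Daylight saving runs 31 October 2016 – 20 February 2017; the standard-time date in Rasarn Administrative Region, November 5, 2016, is inside that window, so Rasarn Administrative Region is at UTC−02:00.
02:15 UTC − 2h = 00:15 local.

00:15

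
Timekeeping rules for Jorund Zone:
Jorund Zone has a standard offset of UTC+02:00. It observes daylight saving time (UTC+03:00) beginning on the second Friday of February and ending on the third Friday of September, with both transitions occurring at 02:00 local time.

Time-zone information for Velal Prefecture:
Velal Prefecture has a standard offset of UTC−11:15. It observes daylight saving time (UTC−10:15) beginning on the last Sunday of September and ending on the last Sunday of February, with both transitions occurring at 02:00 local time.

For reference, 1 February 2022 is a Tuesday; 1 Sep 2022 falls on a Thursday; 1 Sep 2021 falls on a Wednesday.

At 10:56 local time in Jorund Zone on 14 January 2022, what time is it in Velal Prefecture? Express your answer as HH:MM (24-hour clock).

22:41

1 February 2022 is a Tuesday, so the first Friday is February 4 and the second is February 11.
1 September 2022 is a Thursday, so the first Friday is September 2 and the third is September 16.
14 January 2022 is outside the daylight-saving period (11 February – 16 September), so Jorund Zone is on standard time, UTC+02:00.
10:56 Jorund Zone − 2h = 08:56 UTC.
1 September 2021 is a Wednesday, so Sundays fall on 5, 12, 19, 26; the last is September 26.
1 February 2022 is a Tuesday, so Sundays fall on 6, 13, 20, 27; the last is February 27.
At the standard offset (UTC−11:15), 08:56 UTC − 11h15m = 21:41 Velal Prefecture standard time (rolling into the previous day, 13 January 2022).
The standard-time date in Velal Prefecture, 13 January 2022, lies within the daylight-saving period (26 September 2021 – 27 February 2022), so Velal Prefecture is on daylight time, UTC−10:15.
08:56 UTC − 10h15m = 22:41 Velal Prefecture (rolling into the previous day, 13 January 2022).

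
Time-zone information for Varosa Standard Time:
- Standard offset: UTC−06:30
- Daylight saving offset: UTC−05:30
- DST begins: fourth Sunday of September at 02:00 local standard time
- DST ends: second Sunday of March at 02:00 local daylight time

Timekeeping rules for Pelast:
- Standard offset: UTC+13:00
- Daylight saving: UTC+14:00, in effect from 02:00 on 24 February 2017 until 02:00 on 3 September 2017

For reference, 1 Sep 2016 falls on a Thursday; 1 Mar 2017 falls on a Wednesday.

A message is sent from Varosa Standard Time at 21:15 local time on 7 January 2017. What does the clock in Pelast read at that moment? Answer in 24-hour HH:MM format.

1 September 2016 is a Thursday, so the first Sunday is September 4 and the fourth is September 25.
1 March 2017 is a Wednesday, so the first Sunday is March 5 and the second is March 12.
7 January 2017 falls between 25 September 2016 and 12 March 2017, so daylight saving is in effect and Varosa Standard Time is at UTC−05:30.
21:15 Varosa Standard Time + 5h30m = 02:45 UTC (rolling into the next day, 8 January 2017).
At the standard offset (UTC+13:00), 02:45 UTC + 13h = 15:45 Pelast standard time.
The standard-time date in Pelast, 8 January 2017, is outside the daylight-saving period (24 February – 3 September), so Pelast is on standard time, UTC+13:00.
02:45 UTC + 13h = 15:45 Pelast.

15:45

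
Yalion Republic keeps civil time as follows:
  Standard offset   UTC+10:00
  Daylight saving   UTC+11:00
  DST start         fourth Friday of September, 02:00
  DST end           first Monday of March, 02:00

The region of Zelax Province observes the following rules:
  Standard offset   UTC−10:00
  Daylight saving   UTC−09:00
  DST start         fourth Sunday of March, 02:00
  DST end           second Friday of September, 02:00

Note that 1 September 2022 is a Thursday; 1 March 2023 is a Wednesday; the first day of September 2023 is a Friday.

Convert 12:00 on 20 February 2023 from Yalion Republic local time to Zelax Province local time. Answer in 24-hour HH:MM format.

1 September 2022 is a Thursday, so the first Friday is September 2 and the fourth is September 23.
1 March 2023 is a Wednesday, so the first Monday is March 6.
20 February 2023 falls between 23 September 2022 and 6 March 2023, so daylight saving is in effect and Yalion Republic is at UTC+11:00.
12:00 Yalion Republic − 11h = 01:00 UTC.
1 March 2023 is a Wednesday, so the first Sunday is March 5 and the fourth is March 26.
1 September 2023 is a Friday, so the first Friday is September 1 and the second is September 8.
At the standard offset (UTC−10:00), 01:00 UTC − 10h = 15:00 Zelax Province standard time (rolling into the previous day, 19 February 2023).
The standard-time date in Zelax Province, 19 February 2023, does not fall between 26 March and 8 September, so daylight saving is not in effect and Zelax Province is at UTC−10:00.
01:00 UTC − 10h = 15:00 Zelax Province (rolling into the previous day, 19 February 2023).

15:00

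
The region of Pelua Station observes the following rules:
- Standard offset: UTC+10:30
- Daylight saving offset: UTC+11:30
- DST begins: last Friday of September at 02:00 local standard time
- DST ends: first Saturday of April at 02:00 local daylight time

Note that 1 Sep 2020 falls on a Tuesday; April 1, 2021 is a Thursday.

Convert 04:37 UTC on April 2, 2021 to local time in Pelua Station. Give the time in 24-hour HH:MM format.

16:07

1 September 2020 is a Tuesday, so Fridays fall on 4, 11, 18, 25; the last is September 25.
1 April 2021 is a Thursday, so the first Saturday is April 3.
At the standard offset (UTC+10:30), 04:37 UTC + 10h30m = 15:07 Pelua Station standard time.
The standard-time date in Pelua Station, April 2, 2021, falls between 25 September 2020 and 3 April 2021, so daylight saving is in effect and Pelua Station is at UTC+11:30.
04:37 UTC + 11h30m = 16:07 local.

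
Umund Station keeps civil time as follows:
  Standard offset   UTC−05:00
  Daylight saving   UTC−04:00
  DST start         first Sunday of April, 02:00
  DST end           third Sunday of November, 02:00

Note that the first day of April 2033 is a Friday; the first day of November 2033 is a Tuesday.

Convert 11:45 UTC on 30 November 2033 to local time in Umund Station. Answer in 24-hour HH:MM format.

06:45

1 April 2033 is a Friday, so the first Sunday is April 3.
1 November 2033 is a Tuesday, so the first Sunday is November 6 and the third is November 20.
At the standard offset (UTC−05:00), 11:45 UTC − 5h = 06:45 Umund Station standard time.
Daylight saving runs 3 April – 20 November; the standard-time date in Umund Station, 30 November 2033, is outside that window, so Umund Station is on standard time at UTC−05:00.
11:45 UTC − 5h = 06:45 local.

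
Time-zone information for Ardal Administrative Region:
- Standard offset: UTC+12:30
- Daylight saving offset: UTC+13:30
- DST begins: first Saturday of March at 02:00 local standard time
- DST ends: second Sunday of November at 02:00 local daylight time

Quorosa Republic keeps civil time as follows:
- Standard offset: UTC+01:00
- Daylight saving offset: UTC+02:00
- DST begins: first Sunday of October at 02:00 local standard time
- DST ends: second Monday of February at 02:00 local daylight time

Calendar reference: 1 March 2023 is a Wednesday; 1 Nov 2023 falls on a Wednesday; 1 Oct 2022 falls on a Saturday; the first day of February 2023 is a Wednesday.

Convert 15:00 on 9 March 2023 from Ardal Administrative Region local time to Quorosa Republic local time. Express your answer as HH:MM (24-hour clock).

1 March 2023 is a Wednesday, so the first Saturday is March 4.
1 November 2023 is a Wednesday, so the first Sunday is November 5 and the second is November 12.
Daylight saving runs 4 March – 12 November; 9 March 2023 is inside that window, so Ardal Administrative Region is at UTC+13:30.
15:00 Ardal Administrative Region − 13h30m = 01:30 UTC.
1 October 2022 is a Saturday, so the first Sunday is October 2.
1 February 2023 is a Wednesday, so the first Monday is February 6 and the second is February 13.
At the standard offset (UTC+01:00), 01:30 UTC + 1h = 02:30 Quorosa Republic standard time.
Daylight saving runs 2 October 2022 – 13 February 2023; the standard-time date in Quorosa Republic, 9 March 2023, is outside that window, so Quorosa Republic is on standard time at UTC+01:00.
01:30 UTC + 1h = 02:30 Quorosa Republic.

02:30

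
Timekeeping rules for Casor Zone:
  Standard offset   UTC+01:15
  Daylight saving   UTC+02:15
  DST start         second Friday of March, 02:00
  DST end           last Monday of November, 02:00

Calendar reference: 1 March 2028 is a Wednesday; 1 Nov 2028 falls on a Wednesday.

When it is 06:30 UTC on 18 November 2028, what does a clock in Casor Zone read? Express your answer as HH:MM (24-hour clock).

1 March 2028 is a Wednesday, so the first Friday is March 3 and the second is March 10.
1 November 2028 is a Wednesday, so Mondays fall on 6, 13, 20, 27; the last is November 27.
At the standard offset (UTC+01:15), 06:30 UTC + 1h15m = 07:45 Casor Zone standard time.
The standard-time date in Casor Zone, 18 November 2028, lies within the daylight-saving period (10 March – 27 November), so Casor Zone is on daylight time, UTC+02:15.
06:30 UTC + 2h15m = 08:45 local.

08:45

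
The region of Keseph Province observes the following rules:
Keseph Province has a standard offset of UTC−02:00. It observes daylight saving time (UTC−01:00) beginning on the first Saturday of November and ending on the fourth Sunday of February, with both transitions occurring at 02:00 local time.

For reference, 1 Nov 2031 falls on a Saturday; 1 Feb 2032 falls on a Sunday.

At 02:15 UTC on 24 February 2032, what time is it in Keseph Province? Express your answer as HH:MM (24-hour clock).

1 November 2031 is a Saturday, so the first Saturday is November 1.
1 February 2032 is a Sunday, so the first Sunday is February 1 and the fourth is February 22.
At the standard offset (UTC−02:00), 02:15 UTC − 2h = 00:15 Keseph Province standard time.
The standard-time date in Keseph Province, 24 February 2032, is outside the daylight-saving period (1 November 2031 – 22 February 2032), so Keseph Province is on standard time, UTC−02:00.
02:15 UTC − 2h = 00:15 local.

00:15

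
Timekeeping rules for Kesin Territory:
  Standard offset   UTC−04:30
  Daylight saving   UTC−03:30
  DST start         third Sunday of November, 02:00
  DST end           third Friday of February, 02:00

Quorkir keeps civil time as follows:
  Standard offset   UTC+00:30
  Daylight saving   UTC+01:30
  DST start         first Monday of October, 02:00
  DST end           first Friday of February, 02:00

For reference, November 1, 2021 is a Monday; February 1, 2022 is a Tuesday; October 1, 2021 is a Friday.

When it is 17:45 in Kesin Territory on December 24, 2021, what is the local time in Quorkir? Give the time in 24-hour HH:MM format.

1 November 2021 is a Monday, so the first Sunday is November 7 and the third is November 21.
1 February 2022 is a Tuesday, so the first Friday is February 4 and the third is February 18.
December 24, 2021 falls between 21 November 2021 and 18 February 2022, so daylight saving is in effect and Kesin Territory is at UTC−03:30.
17:45 Kesin Territory + 3h30m = 21:15 UTC.
1 October 2021 is a Friday, so the first Monday is October 4.
1 February 2022 is a Tuesday, so the first Friday is February 4.
At the standard offset (UTC+00:30), 21:15 UTC + 0h30m = 21:45 Quorkir standard time.
The standard-time date in Quorkir, December 24, 2021, falls between 4 October 2021 and 4 February 2022, so daylight saving is in effect and Quorkir is at UTC+01:30.
21:15 UTC + 1h30m = 22:45 Quorkir.

22:45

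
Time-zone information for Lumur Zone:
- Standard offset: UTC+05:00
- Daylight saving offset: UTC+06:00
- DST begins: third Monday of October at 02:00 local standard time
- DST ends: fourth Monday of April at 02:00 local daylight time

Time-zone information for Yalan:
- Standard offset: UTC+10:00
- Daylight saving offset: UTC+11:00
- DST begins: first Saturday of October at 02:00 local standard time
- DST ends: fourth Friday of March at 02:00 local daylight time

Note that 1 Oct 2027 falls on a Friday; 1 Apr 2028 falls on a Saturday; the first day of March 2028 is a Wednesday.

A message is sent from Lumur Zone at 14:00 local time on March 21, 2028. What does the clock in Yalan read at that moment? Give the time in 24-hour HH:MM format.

19:00

1 October 2027 is a Friday, so the first Monday is October 4 and the third is October 18.
1 April 2028 is a Saturday, so the first Monday is April 3 and the fourth is April 24.
March 21, 2028 lies within the daylight-saving period (18 October 2027 – 24 April 2028), so Lumur Zone is on daylight time, UTC+06:00.
14:00 Lumur Zone − 6h = 08:00 UTC.
1 October 2027 is a Friday, so the first Saturday is October 2.
1 March 2028 is a Wednesday, so the first Friday is March 3 and the fourth is March 24.
At the standard offset (UTC+10:00), 08:00 UTC + 10h = 18:00 Yalan standard time.
The standard-time date in Yalan, March 21, 2028, lies within the daylight-saving period (2 October 2027 – 24 March 2028), so Yalan is on daylight time, UTC+11:00.
08:00 UTC + 11h = 19:00 Yalan.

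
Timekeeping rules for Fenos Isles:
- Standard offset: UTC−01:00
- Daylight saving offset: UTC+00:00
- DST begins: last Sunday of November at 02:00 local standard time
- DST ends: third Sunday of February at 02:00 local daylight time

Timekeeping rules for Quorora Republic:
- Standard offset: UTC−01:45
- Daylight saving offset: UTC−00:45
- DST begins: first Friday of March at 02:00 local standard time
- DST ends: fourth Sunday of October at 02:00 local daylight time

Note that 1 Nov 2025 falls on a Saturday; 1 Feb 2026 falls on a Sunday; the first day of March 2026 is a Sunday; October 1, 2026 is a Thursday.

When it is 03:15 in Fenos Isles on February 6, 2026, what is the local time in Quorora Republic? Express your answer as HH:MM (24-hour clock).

01:30

1 November 2025 is a Saturday, so Sundays fall on 2, 9, 16, 23, 30; the last is November 30.
1 February 2026 is a Sunday, so the first Sunday is February 1 and the third is February 15.
February 6, 2026 falls between 30 November 2025 and 15 February 2026, so daylight saving is in effect and Fenos Isles is at UTC+00:00.
03:15 Fenos Isles − 0h = 03:15 UTC.
1 March 2026 is a Sunday, so the first Friday is March 6.
1 October 2026 is a Thursday, so the first Sunday is October 4 and the fourth is October 25.
At the standard offset (UTC−01:45), 03:15 UTC − 1h45m = 01:30 Quorora Republic standard time.
The standard-time date in Quorora Republic, February 6, 2026, is outside the daylight-saving period (6 March – 25 October), so Quorora Republic is on standard time, UTC−01:45.
03:15 UTC − 1h45m = 01:30 Quorora Republic.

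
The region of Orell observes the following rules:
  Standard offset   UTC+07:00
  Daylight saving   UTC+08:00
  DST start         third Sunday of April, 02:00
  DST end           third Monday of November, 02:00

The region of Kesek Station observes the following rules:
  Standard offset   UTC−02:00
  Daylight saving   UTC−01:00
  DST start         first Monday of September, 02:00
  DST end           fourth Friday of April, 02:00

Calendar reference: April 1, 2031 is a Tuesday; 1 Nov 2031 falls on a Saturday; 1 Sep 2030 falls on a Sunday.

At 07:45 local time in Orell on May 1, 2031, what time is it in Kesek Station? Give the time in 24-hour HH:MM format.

1 April 2031 is a Tuesday, so the first Sunday is April 6 and the third is April 20.
1 November 2031 is a Saturday, so the first Monday is November 3 and the third is November 17.
May 1, 2031 lies within the daylight-saving period (20 April – 17 November), so Orell is on daylight time, UTC+08:00.
07:45 Orell − 8h = 23:45 UTC (rolling into the previous day, 30 April 2031).
1 September 2030 is a Sunday, so the first Monday is September 2.
1 April 2031 is a Tuesday, so the first Friday is April 4 and the fourth is April 25.
At the standard offset (UTC−02:00), 23:45 UTC − 2h = 21:45 Kesek Station standard time.
Daylight saving runs 2 September 2030 – 25 April 2031; the standard-time date in Kesek Station, April 30, 2031, is outside that window, so Kesek Station is on standard time at UTC−02:00.
23:45 UTC − 2h = 21:45 Kesek Station.

21:45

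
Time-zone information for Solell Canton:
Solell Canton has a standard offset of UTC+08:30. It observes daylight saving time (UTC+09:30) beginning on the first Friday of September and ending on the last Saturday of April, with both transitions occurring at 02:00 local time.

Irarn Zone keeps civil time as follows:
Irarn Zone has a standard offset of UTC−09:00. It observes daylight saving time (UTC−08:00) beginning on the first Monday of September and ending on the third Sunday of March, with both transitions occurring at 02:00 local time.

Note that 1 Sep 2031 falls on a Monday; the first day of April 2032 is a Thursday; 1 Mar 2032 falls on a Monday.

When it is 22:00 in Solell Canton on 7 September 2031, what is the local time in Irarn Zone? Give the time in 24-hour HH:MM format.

04:30

1 September 2031 is a Monday, so the first Friday is September 5.
1 April 2032 is a Thursday, so Saturdays fall on 3, 10, 17, 24; the last is April 24.
7 September 2031 lies within the daylight-saving period (5 September 2031 – 24 April 2032), so Solell Canton is on daylight time, UTC+09:30.
22:00 Solell Canton − 9h30m = 12:30 UTC.
1 September 2031 is a Monday, so the first Monday is September 1.
1 March 2032 is a Monday, so the first Sunday is March 7 and the third is March 21.
At the standard offset (UTC−09:00), 12:30 UTC − 9h = 03:30 Irarn Zone standard time.
The standard-time date in Irarn Zone, 7 September 2031, falls between 1 September 2031 and 21 March 2032, so daylight saving is in effect and Irarn Zone is at UTC−08:00.
12:30 UTC − 8h = 04:30 Irarn Zone.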